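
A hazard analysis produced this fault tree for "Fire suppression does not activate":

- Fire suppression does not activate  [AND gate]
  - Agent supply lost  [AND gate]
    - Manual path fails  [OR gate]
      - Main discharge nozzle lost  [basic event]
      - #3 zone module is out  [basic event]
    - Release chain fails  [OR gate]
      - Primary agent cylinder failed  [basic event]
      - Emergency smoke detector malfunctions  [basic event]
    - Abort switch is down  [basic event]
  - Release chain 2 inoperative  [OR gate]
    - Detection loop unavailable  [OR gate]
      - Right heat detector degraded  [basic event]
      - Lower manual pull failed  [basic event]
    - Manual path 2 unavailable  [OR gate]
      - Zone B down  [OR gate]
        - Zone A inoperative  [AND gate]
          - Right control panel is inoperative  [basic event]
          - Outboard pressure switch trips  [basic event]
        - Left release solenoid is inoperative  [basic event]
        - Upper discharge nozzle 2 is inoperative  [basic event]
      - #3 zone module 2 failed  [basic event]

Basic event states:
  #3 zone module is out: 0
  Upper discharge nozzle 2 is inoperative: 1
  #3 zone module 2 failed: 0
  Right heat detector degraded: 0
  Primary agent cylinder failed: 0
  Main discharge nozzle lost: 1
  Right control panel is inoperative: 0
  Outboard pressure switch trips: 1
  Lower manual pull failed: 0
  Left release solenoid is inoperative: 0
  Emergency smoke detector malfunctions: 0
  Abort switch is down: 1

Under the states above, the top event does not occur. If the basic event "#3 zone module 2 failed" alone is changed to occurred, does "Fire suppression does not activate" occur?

No

Counterfactual: set "#3 zone module 2 failed" to occurred.
Manual path fails [OR]: Main discharge nozzle lost=occurs, #3 zone module is out=not → at least one input occurs → occurs.
Release chain fails [OR]: Primary agent cylinder failed=not, Emergency smoke detector malfunctions=not → no input occurs → does not occur.
Agent supply lost [AND]: Manual path fails=occurs, Release chain fails=not, Abort switch is down=occurs → not all inputs occur → does not occur.
Detection loop unavailable [OR]: Right heat detector degraded=not, Lower manual pull failed=not → no input occurs → does not occur.
Zone A inoperative [AND]: Right control panel is inoperative=not, Outboard pressure switch trips=occurs → not all inputs occur → does not occur.
Zone B down [OR]: Zone A inoperative=not, Left release solenoid is inoperative=not, Upper discharge nozzle 2 is inoperative=occurs → at least one input occurs → occurs.
Manual path 2 unavailable [OR]: Zone B down=occurs, #3 zone module 2 failed=occurs → at least one input occurs → occurs.
Release chain 2 inoperative [OR]: Detection loop unavailable=not, Manual path 2 unavailable=occurs → at least one input occurs → occurs.
Fire suppression does not activate [AND]: Agent supply lost=not, Release chain 2 inoperative=occurs → not all inputs occur → does not occur.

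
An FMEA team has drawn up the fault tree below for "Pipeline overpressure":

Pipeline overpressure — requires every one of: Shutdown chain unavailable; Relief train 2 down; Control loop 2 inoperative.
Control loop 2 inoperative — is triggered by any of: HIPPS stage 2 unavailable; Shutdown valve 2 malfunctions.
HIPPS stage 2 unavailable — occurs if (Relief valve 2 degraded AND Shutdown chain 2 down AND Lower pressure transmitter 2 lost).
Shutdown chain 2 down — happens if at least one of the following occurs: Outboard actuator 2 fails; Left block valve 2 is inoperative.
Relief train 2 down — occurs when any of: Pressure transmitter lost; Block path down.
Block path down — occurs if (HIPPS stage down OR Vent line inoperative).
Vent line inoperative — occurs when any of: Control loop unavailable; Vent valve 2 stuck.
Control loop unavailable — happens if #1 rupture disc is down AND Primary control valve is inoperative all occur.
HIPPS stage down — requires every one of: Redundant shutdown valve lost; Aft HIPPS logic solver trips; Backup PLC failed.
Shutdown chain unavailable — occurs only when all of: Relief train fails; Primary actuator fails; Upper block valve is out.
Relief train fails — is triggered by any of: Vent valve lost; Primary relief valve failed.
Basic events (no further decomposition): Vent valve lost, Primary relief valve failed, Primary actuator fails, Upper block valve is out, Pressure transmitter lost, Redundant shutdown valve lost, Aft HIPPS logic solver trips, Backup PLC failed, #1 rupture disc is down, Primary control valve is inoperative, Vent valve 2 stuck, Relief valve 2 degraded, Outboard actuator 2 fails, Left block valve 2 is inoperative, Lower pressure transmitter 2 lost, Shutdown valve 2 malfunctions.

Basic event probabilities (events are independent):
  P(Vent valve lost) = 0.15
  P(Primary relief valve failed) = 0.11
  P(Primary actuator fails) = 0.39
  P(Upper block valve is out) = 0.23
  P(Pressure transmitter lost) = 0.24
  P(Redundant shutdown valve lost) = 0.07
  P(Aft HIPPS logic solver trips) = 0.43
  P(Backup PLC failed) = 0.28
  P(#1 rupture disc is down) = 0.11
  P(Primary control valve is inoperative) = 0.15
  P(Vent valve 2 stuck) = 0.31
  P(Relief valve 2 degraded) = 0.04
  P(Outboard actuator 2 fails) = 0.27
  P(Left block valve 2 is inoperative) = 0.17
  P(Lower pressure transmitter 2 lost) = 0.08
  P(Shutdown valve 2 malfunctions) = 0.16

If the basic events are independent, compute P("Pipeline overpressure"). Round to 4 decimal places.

P(Relief train fails) [OR] = 1 − (1−0.15) × (1−0.11) = 0.243500
P(Shutdown chain unavailable) [AND] = 0.243500 × 0.39 × 0.23 = 0.021842
P(HIPPS stage down) [AND] = 0.07 × 0.43 × 0.28 = 0.008428
P(Control loop unavailable) [AND] = 0.11 × 0.15 = 0.016500
P(Vent line inoperative) [OR] = 1 − (1−0.016500) × (1−0.31) = 0.321385
P(Block path down) [OR] = 1 − (1−0.008428) × (1−0.321385) = 0.327104
P(Relief train 2 down) [OR] = 1 − (1−0.24) × (1−0.327104) = 0.488599
P(Shutdown chain 2 down) [OR] = 1 − (1−0.27) × (1−0.17) = 0.394100
P(HIPPS stage 2 unavailable) [AND] = 0.04 × 0.394100 × 0.08 = 0.001261
P(Control loop 2 inoperative) [OR] = 1 − (1−0.001261) × (1−0.16) = 0.161059
P(Pipeline overpressure) [AND] = 0.021842 × 0.488599 × 0.161059 = 0.001719
Rounded to 4 decimal places: P(Pipeline overpressure) ≈ 0.0017.

0.0017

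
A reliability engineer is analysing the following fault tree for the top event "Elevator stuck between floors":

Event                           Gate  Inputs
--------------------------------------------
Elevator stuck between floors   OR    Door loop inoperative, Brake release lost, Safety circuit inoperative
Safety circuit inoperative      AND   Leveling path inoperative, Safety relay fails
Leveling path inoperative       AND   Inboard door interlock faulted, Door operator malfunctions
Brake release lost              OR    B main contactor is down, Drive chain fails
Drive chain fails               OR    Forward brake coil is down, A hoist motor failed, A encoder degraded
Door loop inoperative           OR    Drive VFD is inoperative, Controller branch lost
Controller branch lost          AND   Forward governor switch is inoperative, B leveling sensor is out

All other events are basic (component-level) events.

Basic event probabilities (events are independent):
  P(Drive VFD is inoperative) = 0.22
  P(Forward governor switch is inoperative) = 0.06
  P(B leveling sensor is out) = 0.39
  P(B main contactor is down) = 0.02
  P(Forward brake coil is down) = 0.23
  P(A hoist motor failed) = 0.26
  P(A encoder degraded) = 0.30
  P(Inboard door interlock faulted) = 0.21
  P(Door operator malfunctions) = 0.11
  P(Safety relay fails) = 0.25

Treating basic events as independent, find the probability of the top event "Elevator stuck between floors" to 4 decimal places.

0.7040

P(Controller branch lost) [AND] = 0.06 × 0.39 = 0.023400
P(Door loop inoperative) [OR] = 1 − (1−0.22) × (1−0.023400) = 0.238252
P(Drive chain fails) [OR] = 1 − (1−0.23) × (1−0.26) × (1−0.30) = 0.601140
P(Brake release lost) [OR] = 1 − (1−0.02) × (1−0.601140) = 0.609117
P(Leveling path inoperative) [AND] = 0.21 × 0.11 = 0.023100
P(Safety circuit inoperative) [AND] = 0.023100 × 0.25 = 0.005775
P(Elevator stuck between floors) [OR] = 1 − (1−0.238252) × (1−0.609117) × (1−0.005775) = 0.703965
Rounded to 4 decimal places: P(Elevator stuck between floors) ≈ 0.7040.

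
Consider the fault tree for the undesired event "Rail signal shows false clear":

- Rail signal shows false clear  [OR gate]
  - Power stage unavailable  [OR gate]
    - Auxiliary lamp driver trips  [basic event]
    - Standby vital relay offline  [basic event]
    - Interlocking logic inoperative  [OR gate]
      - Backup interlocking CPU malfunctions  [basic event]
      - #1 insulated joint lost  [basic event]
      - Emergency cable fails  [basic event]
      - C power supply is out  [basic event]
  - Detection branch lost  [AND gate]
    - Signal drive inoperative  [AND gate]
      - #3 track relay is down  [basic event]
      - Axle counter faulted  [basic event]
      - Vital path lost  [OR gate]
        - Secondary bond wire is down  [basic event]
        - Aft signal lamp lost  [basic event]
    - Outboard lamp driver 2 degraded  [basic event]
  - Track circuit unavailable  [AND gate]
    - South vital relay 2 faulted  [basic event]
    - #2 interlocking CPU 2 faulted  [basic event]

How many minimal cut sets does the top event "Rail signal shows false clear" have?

Interlocking logic inoperative [OR]: union of children's cut sets → 4 cut set(s).
Power stage unavailable [OR]: union of children's cut sets → 6 cut set(s).
Vital path lost [OR]: union of children's cut sets → 2 cut set(s).
Signal drive inoperative [AND]: one cut set from each child combined → 1 × 1 × 2 = 2 cut set(s).
Detection branch lost [AND]: one cut set from each child combined → 2 × 1 = 2 cut set(s).
Track circuit unavailable [AND]: one cut set from each child combined → 1 × 1 = 1 cut set(s).
Rail signal shows false clear [OR]: union of children's cut sets → 9 cut set(s).
Minimal cut sets: {Auxiliary lamp driver trips}; {Standby vital relay offline}; {Backup interlocking CPU malfunctions}; {#1 insulated joint lost}; {Emergency cable fails}; {C power supply is out}; {#3 track relay is down, Axle counter faulted, Outboard lamp driver 2 degraded, Secondary bond wire is down}; {#3 track relay is down, Aft signal lamp lost, Axle counter faulted, Outboard lamp driver 2 degraded}; {#2 interlocking CPU 2 faulted, South vital relay 2 faulted}.

9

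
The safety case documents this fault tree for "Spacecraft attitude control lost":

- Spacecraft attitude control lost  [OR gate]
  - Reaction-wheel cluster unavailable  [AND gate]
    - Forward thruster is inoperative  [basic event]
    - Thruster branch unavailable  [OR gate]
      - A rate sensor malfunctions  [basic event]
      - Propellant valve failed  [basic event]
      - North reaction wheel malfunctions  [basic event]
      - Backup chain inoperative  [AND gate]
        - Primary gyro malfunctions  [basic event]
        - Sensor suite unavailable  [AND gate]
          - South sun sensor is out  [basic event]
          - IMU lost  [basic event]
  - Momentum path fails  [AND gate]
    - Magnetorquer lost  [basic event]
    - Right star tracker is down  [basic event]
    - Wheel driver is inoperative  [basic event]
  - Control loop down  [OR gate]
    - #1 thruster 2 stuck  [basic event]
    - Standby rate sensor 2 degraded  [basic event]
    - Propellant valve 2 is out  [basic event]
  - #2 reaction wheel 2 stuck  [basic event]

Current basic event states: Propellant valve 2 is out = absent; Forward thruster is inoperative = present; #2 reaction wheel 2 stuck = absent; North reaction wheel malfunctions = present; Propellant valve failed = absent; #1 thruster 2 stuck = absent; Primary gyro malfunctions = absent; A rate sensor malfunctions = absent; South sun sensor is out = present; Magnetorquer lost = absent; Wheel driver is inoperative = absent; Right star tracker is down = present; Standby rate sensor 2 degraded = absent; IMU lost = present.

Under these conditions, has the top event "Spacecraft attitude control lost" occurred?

Sensor suite unavailable [AND]: South sun sensor is out=occurs, IMU lost=occurs → all inputs occur → occurs.
Backup chain inoperative [AND]: Primary gyro malfunctions=not, Sensor suite unavailable=occurs → not all inputs occur → does not occur.
Thruster branch unavailable [OR]: A rate sensor malfunctions=not, Propellant valve failed=not, North reaction wheel malfunctions=occurs, Backup chain inoperative=not → at least one input occurs → occurs.
Reaction-wheel cluster unavailable [AND]: Forward thruster is inoperative=occurs, Thruster branch unavailable=occurs → all inputs occur → occurs.
Momentum path fails [AND]: Magnetorquer lost=not, Right star tracker is down=occurs, Wheel driver is inoperative=not → not all inputs occur → does not occur.
Control loop down [OR]: #1 thruster 2 stuck=not, Standby rate sensor 2 degraded=not, Propellant valve 2 is out=not → no input occurs → does not occur.
Spacecraft attitude control lost [OR]: Reaction-wheel cluster unavailable=occurs, Momentum path fails=not, Control loop down=not, #2 reaction wheel 2 stuck=not → at least one input occurs → occurs.

Yes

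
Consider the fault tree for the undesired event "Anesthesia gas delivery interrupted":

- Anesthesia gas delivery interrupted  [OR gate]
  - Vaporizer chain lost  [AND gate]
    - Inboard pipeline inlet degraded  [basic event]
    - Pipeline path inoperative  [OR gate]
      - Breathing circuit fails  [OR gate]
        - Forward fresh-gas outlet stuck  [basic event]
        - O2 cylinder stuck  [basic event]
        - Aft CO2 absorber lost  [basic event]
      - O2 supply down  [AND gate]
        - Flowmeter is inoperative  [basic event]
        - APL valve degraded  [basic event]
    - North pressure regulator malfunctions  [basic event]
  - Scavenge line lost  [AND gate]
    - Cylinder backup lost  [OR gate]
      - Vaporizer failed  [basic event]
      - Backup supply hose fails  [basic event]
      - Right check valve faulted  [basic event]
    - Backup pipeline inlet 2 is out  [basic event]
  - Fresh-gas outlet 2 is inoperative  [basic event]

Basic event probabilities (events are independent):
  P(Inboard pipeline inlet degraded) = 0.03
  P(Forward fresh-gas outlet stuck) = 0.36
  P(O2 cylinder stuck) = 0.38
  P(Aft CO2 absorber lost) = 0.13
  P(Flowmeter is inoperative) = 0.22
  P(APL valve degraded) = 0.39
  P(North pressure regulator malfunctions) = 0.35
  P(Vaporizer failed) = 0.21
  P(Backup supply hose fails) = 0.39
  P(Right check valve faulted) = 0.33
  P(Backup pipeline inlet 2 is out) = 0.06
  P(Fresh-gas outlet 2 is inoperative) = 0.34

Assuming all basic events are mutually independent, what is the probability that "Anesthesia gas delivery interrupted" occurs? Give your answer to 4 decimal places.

0.3714

P(Breathing circuit fails) [OR] = 1 − (1−0.36) × (1−0.38) × (1−0.13) = 0.654784
P(O2 supply down) [AND] = 0.22 × 0.39 = 0.085800
P(Pipeline path inoperative) [OR] = 1 − (1−0.654784) × (1−0.085800) = 0.684404
P(Vaporizer chain lost) [AND] = 0.03 × 0.684404 × 0.35 = 0.007186
P(Cylinder backup lost) [OR] = 1 − (1−0.21) × (1−0.39) × (1−0.33) = 0.677127
P(Scavenge line lost) [AND] = 0.677127 × 0.06 = 0.040628
P(Anesthesia gas delivery interrupted) [OR] = 1 − (1−0.007186) × (1−0.040628) × (1−0.34) = 0.371365
Rounded to 4 decimal places: P(Anesthesia gas delivery interrupted) ≈ 0.3714.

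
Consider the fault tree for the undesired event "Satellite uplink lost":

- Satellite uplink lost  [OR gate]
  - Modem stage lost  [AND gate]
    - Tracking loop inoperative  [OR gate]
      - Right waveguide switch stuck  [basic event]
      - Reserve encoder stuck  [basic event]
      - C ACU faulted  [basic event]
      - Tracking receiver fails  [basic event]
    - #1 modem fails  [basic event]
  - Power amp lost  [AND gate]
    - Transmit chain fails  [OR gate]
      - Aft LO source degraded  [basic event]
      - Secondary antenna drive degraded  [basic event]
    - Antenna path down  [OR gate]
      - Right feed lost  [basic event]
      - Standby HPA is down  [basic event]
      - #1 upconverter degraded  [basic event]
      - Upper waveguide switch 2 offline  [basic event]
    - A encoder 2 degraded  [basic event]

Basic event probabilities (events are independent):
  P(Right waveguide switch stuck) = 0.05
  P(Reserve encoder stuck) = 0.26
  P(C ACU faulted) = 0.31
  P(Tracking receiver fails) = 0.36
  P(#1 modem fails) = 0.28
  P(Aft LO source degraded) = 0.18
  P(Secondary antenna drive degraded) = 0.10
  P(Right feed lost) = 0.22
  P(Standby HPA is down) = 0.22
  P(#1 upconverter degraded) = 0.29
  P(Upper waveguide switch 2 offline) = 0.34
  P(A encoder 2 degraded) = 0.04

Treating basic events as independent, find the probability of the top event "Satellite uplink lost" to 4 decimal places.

P(Tracking loop inoperative) [OR] = 1 − (1−0.05) × (1−0.26) × (1−0.31) × (1−0.36) = 0.689555
P(Modem stage lost) [AND] = 0.689555 × 0.28 = 0.193075
P(Transmit chain fails) [OR] = 1 − (1−0.18) × (1−0.10) = 0.262000
P(Antenna path down) [OR] = 1 − (1−0.22) × (1−0.22) × (1−0.29) × (1−0.34) = 0.714904
P(Power amp lost) [AND] = 0.262000 × 0.714904 × 0.04 = 0.007492
P(Satellite uplink lost) [OR] = 1 − (1−0.193075) × (1−0.007492) = 0.199120
Rounded to 4 decimal places: P(Satellite uplink lost) ≈ 0.1991.

0.1991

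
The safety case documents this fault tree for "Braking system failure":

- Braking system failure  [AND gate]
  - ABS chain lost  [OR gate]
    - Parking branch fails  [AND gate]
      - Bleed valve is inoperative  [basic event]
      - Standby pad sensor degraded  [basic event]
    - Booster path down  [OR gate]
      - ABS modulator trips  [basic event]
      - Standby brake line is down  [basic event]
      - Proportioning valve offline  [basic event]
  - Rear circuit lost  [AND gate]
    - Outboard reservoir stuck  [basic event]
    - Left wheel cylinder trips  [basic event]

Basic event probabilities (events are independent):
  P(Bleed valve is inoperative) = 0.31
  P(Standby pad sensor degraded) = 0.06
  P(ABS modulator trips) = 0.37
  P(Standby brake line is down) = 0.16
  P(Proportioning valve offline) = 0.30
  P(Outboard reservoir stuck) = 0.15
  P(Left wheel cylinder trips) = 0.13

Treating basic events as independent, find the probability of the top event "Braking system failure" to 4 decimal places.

0.0124

P(Parking branch fails) [AND] = 0.31 × 0.06 = 0.018600
P(Booster path down) [OR] = 1 − (1−0.37) × (1−0.16) × (1−0.30) = 0.629560
P(ABS chain lost) [OR] = 1 − (1−0.018600) × (1−0.629560) = 0.636450
P(Rear circuit lost) [AND] = 0.15 × 0.13 = 0.019500
P(Braking system failure) [AND] = 0.636450 × 0.019500 = 0.012411
Rounded to 4 decimal places: P(Braking system failure) ≈ 0.0124.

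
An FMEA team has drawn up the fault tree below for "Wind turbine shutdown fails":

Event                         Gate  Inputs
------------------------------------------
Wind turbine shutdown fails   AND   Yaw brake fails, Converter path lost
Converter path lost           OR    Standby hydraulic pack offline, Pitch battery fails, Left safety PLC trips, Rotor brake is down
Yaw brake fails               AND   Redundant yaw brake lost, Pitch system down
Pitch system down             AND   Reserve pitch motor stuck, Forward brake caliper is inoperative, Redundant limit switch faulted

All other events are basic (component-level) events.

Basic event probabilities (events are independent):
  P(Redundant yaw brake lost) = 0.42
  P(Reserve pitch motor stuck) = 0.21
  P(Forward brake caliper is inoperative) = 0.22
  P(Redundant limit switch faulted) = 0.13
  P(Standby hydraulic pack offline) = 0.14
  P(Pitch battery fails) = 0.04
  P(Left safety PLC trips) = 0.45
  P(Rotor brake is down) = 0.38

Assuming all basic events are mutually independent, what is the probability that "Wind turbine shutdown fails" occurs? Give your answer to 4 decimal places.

0.0018

P(Pitch system down) [AND] = 0.21 × 0.22 × 0.13 = 0.006006
P(Yaw brake fails) [AND] = 0.42 × 0.006006 = 0.002523
P(Converter path lost) [OR] = 1 − (1−0.14) × (1−0.04) × (1−0.45) × (1−0.38) = 0.718470
P(Wind turbine shutdown fails) [AND] = 0.002523 × 0.718470 = 0.001813
Rounded to 4 decimal places: P(Wind turbine shutdown fails) ≈ 0.0018.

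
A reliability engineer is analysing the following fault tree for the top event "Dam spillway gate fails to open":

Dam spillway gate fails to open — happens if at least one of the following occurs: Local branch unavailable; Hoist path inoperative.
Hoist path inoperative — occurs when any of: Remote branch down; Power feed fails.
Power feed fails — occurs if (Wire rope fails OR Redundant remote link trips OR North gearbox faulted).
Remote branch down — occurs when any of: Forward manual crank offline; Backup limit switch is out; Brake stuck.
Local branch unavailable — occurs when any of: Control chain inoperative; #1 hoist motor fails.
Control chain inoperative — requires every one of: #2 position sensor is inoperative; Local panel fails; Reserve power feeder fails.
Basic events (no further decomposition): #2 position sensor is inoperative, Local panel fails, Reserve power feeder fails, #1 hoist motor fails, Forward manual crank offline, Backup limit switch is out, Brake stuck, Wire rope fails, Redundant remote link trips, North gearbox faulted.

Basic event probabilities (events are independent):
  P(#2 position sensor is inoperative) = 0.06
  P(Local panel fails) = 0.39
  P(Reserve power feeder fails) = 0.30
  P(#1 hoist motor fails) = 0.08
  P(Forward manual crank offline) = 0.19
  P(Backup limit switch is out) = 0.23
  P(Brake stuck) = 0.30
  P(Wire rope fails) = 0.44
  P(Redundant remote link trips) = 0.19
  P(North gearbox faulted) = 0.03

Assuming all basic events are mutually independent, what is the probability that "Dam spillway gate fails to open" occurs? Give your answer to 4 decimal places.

P(Control chain inoperative) [AND] = 0.06 × 0.39 × 0.30 = 0.007020
P(Local branch unavailable) [OR] = 1 − (1−0.007020) × (1−0.08) = 0.086458
P(Remote branch down) [OR] = 1 − (1−0.19) × (1−0.23) × (1−0.30) = 0.563410
P(Power feed fails) [OR] = 1 − (1−0.44) × (1−0.19) × (1−0.03) = 0.560008
P(Hoist path inoperative) [OR] = 1 − (1−0.563410) × (1−0.560008) = 0.807904
P(Dam spillway gate fails to open) [OR] = 1 − (1−0.086458) × (1−0.807904) = 0.824512
Rounded to 4 decimal places: P(Dam spillway gate fails to open) ≈ 0.8245.

0.8245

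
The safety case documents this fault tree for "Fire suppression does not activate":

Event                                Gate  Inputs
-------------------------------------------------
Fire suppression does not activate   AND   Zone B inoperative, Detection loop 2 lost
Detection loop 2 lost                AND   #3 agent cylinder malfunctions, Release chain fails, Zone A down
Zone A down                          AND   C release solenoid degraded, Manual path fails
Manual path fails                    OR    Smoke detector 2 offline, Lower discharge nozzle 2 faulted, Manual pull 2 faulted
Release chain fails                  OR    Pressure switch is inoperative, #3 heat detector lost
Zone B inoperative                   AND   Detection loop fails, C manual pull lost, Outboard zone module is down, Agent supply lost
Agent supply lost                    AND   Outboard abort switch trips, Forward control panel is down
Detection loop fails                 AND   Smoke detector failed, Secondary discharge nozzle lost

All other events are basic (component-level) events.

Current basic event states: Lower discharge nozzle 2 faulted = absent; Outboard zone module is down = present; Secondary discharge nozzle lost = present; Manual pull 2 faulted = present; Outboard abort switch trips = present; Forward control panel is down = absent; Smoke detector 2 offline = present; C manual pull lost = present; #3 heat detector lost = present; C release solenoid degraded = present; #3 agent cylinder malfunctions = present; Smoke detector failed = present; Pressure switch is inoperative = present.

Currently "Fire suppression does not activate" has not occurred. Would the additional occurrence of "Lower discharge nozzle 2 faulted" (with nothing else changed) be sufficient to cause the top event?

Counterfactual: set "Lower discharge nozzle 2 faulted" to occurred.
Detection loop fails [AND]: Smoke detector failed=occurs, Secondary discharge nozzle lost=occurs → all inputs occur → occurs.
Agent supply lost [AND]: Outboard abort switch trips=occurs, Forward control panel is down=not → not all inputs occur → does not occur.
Zone B inoperative [AND]: Detection loop fails=occurs, C manual pull lost=occurs, Outboard zone module is down=occurs, Agent supply lost=not → not all inputs occur → does not occur.
Release chain fails [OR]: Pressure switch is inoperative=occurs, #3 heat detector lost=occurs → at least one input occurs → occurs.
Manual path fails [OR]: Smoke detector 2 offline=occurs, Lower discharge nozzle 2 faulted=occurs, Manual pull 2 faulted=occurs → at least one input occurs → occurs.
Zone A down [AND]: C release solenoid degraded=occurs, Manual path fails=occurs → all inputs occur → occurs.
Detection loop 2 lost [AND]: #3 agent cylinder malfunctions=occurs, Release chain fails=occurs, Zone A down=occurs → all inputs occur → occurs.
Fire suppression does not activate [AND]: Zone B inoperative=not, Detection loop 2 lost=occurs → not all inputs occur → does not occur.

No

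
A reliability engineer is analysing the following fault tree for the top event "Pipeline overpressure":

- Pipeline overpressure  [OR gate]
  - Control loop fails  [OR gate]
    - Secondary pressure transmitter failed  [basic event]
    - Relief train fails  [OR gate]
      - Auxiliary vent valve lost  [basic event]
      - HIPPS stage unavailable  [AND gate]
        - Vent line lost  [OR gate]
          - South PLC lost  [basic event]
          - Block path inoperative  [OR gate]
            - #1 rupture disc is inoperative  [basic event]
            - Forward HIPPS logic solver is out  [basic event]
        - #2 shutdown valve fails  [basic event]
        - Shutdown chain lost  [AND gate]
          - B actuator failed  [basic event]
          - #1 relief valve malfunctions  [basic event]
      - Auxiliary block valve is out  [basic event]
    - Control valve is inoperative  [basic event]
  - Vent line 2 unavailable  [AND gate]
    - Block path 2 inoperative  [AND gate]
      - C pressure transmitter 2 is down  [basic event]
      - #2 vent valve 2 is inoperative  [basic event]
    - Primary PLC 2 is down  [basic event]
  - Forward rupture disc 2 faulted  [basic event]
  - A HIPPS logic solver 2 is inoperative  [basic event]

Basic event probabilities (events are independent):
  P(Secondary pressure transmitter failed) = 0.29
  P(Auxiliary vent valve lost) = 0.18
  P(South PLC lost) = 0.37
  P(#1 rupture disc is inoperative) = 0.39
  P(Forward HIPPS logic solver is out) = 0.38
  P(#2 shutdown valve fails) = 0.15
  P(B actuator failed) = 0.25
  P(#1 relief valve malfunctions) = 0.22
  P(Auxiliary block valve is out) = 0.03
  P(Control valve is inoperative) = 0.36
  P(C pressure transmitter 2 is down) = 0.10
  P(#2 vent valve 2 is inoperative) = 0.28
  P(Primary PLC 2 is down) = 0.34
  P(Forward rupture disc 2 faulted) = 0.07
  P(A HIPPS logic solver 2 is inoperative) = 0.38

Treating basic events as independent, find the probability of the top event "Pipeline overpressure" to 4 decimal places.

P(Block path inoperative) [OR] = 1 − (1−0.39) × (1−0.38) = 0.621800
P(Vent line lost) [OR] = 1 − (1−0.37) × (1−0.621800) = 0.761734
P(Shutdown chain lost) [AND] = 0.25 × 0.22 = 0.055000
P(HIPPS stage unavailable) [AND] = 0.761734 × 0.15 × 0.055000 = 0.006284
P(Relief train fails) [OR] = 1 − (1−0.18) × (1−0.006284) × (1−0.03) = 0.209598
P(Control loop fails) [OR] = 1 − (1−0.29) × (1−0.209598) × (1−0.36) = 0.640841
P(Block path 2 inoperative) [AND] = 0.10 × 0.28 = 0.028000
P(Vent line 2 unavailable) [AND] = 0.028000 × 0.34 = 0.009520
P(Pipeline overpressure) [OR] = 1 − (1−0.640841) × (1−0.009520) × (1−0.07) × (1−0.38) = 0.794880
Rounded to 4 decimal places: P(Pipeline overpressure) ≈ 0.7949.

0.7949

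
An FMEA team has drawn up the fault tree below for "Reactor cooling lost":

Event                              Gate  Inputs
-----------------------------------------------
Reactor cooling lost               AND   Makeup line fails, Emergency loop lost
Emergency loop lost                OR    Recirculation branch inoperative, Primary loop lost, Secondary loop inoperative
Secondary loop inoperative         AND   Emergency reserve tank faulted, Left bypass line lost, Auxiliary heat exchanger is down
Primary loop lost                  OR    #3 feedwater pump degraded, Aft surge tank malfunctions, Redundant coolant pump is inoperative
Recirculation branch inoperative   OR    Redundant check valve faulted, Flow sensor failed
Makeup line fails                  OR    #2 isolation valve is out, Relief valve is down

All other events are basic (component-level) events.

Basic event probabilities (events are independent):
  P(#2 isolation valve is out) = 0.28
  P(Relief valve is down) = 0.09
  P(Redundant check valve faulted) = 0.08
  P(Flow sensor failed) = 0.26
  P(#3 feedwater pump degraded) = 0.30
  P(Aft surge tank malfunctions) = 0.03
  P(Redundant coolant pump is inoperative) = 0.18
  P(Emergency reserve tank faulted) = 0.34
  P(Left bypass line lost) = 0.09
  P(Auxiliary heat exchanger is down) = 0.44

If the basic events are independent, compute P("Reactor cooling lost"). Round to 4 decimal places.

0.2159

P(Makeup line fails) [OR] = 1 − (1−0.28) × (1−0.09) = 0.344800
P(Recirculation branch inoperative) [OR] = 1 − (1−0.08) × (1−0.26) = 0.319200
P(Primary loop lost) [OR] = 1 − (1−0.30) × (1−0.03) × (1−0.18) = 0.443220
P(Secondary loop inoperative) [AND] = 0.34 × 0.09 × 0.44 = 0.013464
P(Emergency loop lost) [OR] = 1 − (1−0.319200) × (1−0.443220) × (1−0.013464) = 0.626048
P(Reactor cooling lost) [AND] = 0.344800 × 0.626048 = 0.215861
Rounded to 4 decimal places: P(Reactor cooling lost) ≈ 0.2159.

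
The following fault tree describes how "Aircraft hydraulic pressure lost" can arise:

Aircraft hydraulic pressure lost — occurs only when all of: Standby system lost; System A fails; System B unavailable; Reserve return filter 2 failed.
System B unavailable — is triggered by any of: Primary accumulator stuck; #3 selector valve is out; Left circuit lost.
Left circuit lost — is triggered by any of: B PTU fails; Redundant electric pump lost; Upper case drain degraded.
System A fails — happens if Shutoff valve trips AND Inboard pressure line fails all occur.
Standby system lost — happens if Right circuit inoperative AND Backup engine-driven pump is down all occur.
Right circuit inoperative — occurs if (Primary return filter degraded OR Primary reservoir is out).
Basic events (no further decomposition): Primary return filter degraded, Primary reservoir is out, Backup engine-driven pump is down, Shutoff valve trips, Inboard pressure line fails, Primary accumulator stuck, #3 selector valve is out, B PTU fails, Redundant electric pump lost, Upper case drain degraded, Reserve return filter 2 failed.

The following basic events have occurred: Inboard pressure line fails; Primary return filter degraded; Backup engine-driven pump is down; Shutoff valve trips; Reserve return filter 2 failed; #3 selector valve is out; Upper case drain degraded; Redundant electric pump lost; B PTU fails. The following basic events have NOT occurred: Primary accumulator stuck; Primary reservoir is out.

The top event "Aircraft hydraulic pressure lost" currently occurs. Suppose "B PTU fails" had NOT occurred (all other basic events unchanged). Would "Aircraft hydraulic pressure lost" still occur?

Yes

Counterfactual: set "B PTU fails" to not occurred.
Right circuit inoperative [OR]: Primary return filter degraded=occurs, Primary reservoir is out=not → at least one input occurs → occurs.
Standby system lost [AND]: Right circuit inoperative=occurs, Backup engine-driven pump is down=occurs → all inputs occur → occurs.
System A fails [AND]: Shutoff valve trips=occurs, Inboard pressure line fails=occurs → all inputs occur → occurs.
Left circuit lost [OR]: B PTU fails=not, Redundant electric pump lost=occurs, Upper case drain degraded=occurs → at least one input occurs → occurs.
System B unavailable [OR]: Primary accumulator stuck=not, #3 selector valve is out=occurs, Left circuit lost=occurs → at least one input occurs → occurs.
Aircraft hydraulic pressure lost [AND]: Standby system lost=occurs, System A fails=occurs, System B unavailable=occurs, Reserve return filter 2 failed=occurs → all inputs occur → occurs.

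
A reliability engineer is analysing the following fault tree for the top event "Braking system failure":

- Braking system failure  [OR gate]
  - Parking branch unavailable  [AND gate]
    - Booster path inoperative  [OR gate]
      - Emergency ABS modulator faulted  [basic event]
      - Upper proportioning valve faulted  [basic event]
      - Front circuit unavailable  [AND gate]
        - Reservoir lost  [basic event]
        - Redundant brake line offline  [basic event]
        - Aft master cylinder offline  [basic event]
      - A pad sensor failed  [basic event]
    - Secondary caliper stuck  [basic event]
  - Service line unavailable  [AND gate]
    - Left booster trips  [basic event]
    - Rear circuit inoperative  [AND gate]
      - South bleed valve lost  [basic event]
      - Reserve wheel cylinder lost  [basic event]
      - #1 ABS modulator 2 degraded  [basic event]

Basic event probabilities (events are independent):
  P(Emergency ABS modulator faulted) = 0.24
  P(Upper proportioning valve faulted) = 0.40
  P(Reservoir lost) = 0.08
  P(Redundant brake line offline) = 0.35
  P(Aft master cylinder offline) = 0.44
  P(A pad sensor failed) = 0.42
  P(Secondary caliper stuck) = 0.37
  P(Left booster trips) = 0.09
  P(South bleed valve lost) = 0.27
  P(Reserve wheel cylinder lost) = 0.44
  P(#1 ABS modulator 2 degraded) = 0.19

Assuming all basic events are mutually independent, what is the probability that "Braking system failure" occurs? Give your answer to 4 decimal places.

P(Front circuit unavailable) [AND] = 0.08 × 0.35 × 0.44 = 0.012320
P(Booster path inoperative) [OR] = 1 − (1−0.24) × (1−0.40) × (1−0.012320) × (1−0.42) = 0.738778
P(Parking branch unavailable) [AND] = 0.738778 × 0.37 = 0.273348
P(Rear circuit inoperative) [AND] = 0.27 × 0.44 × 0.19 = 0.022572
P(Service line unavailable) [AND] = 0.09 × 0.022572 = 0.002031
P(Braking system failure) [OR] = 1 − (1−0.273348) × (1−0.002031) = 0.274824
Rounded to 4 decimal places: P(Braking system failure) ≈ 0.2748.

0.2748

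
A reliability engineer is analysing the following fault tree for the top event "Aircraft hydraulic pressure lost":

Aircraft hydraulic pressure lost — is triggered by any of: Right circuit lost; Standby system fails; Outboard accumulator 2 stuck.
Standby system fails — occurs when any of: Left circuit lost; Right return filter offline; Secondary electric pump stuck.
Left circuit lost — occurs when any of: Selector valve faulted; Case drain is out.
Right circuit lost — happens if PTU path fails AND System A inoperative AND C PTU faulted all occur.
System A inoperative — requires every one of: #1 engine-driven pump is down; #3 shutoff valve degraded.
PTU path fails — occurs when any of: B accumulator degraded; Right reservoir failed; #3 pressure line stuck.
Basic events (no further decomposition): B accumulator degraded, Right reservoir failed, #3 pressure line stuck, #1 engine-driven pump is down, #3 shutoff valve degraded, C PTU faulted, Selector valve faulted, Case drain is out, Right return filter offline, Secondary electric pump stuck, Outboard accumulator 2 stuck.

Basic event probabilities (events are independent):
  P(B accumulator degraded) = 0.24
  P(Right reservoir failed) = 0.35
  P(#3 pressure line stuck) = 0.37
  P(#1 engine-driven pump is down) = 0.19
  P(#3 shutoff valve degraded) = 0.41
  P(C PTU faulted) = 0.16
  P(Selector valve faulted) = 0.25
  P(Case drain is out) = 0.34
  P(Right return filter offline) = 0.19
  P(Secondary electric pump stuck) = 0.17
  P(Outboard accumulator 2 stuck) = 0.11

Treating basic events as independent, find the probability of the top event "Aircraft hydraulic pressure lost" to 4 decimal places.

0.7064

P(PTU path fails) [OR] = 1 − (1−0.24) × (1−0.35) × (1−0.37) = 0.688780
P(System A inoperative) [AND] = 0.19 × 0.41 = 0.077900
P(Right circuit lost) [AND] = 0.688780 × 0.077900 × 0.16 = 0.008585
P(Left circuit lost) [OR] = 1 − (1−0.25) × (1−0.34) = 0.505000
P(Standby system fails) [OR] = 1 − (1−0.505000) × (1−0.19) × (1−0.17) = 0.667212
P(Aircraft hydraulic pressure lost) [OR] = 1 − (1−0.008585) × (1−0.667212) × (1−0.11) = 0.706361
Rounded to 4 decimal places: P(Aircraft hydraulic pressure lost) ≈ 0.7064.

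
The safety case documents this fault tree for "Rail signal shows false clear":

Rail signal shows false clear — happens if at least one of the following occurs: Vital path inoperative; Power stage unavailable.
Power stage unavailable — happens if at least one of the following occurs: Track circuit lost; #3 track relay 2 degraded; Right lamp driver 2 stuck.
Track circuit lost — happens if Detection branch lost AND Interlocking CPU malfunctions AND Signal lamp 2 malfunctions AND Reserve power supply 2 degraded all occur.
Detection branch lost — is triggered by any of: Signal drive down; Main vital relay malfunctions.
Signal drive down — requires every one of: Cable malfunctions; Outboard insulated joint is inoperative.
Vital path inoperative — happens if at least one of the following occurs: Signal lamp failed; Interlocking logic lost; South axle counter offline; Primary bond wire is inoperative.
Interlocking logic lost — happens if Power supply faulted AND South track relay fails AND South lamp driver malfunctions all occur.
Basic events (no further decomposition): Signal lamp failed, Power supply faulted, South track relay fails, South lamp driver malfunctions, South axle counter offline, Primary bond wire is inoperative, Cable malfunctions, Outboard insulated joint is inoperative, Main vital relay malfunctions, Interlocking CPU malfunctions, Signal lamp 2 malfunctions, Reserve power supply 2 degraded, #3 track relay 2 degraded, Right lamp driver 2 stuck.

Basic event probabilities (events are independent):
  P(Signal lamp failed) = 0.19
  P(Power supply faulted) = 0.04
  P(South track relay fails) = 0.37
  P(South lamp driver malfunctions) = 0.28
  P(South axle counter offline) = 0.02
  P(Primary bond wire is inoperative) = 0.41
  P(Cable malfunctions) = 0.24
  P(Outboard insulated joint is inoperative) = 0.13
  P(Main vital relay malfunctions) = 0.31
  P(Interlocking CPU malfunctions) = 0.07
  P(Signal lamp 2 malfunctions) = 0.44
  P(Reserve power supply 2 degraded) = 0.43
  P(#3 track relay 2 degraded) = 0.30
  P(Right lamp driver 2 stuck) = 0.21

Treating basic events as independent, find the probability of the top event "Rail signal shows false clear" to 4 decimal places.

0.7432

P(Interlocking logic lost) [AND] = 0.04 × 0.37 × 0.28 = 0.004144
P(Vital path inoperative) [OR] = 1 − (1−0.19) × (1−0.004144) × (1−0.02) × (1−0.41) = 0.533599
P(Signal drive down) [AND] = 0.24 × 0.13 = 0.031200
P(Detection branch lost) [OR] = 1 − (1−0.031200) × (1−0.31) = 0.331528
P(Track circuit lost) [AND] = 0.331528 × 0.07 × 0.44 × 0.43 = 0.004391
P(Power stage unavailable) [OR] = 1 − (1−0.004391) × (1−0.30) × (1−0.21) = 0.449428
P(Rail signal shows false clear) [OR] = 1 − (1−0.533599) × (1−0.449428) = 0.743213
Rounded to 4 decimal places: P(Rail signal shows false clear) ≈ 0.7432.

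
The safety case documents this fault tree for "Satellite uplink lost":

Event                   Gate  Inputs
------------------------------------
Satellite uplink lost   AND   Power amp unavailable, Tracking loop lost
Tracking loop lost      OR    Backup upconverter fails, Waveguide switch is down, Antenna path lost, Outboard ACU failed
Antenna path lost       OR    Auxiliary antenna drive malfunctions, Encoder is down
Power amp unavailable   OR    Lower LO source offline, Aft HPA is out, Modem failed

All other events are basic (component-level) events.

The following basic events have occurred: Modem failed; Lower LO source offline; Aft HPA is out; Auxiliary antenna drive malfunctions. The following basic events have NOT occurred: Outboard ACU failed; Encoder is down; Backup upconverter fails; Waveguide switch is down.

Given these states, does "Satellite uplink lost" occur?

Power amp unavailable [OR]: Lower LO source offline=occurs, Aft HPA is out=occurs, Modem failed=occurs → at least one input occurs → occurs.
Antenna path lost [OR]: Auxiliary antenna drive malfunctions=occurs, Encoder is down=not → at least one input occurs → occurs.
Tracking loop lost [OR]: Backup upconverter fails=not, Waveguide switch is down=not, Antenna path lost=occurs, Outboard ACU failed=not → at least one input occurs → occurs.
Satellite uplink lost [AND]: Power amp unavailable=occurs, Tracking loop lost=occurs → all inputs occur → occurs.

Yes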